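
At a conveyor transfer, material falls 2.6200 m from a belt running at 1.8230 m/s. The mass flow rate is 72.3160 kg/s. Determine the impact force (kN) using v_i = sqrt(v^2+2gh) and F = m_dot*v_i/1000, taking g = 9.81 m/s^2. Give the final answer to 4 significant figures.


v_i = sqrt(1.8230^2 + 2*9.81*2.6200) = 7.39782 m/s
F = 72.3160 * 7.39782 / 1000
F = 0.5350 kN


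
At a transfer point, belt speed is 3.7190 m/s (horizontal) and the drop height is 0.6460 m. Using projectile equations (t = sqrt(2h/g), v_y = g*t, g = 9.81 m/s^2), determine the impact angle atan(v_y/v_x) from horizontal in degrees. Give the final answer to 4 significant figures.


t = sqrt(2*0.6460/9.81) = 0.362908 s
v_y = 9.81 * 0.362908 = 3.56013 m/s
angle = atan(3.56013 / 3.7190) = 43.75 deg


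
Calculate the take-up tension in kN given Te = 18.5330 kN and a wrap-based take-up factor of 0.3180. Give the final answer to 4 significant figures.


T_tu = 18.5330 * 0.3180
T_tu = 5.893 kN


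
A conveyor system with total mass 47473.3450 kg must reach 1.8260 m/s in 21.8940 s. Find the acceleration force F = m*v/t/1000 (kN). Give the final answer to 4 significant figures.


F = 47473.3450 * 1.8260 / 21.8940 / 1000
F = 3.959 kN


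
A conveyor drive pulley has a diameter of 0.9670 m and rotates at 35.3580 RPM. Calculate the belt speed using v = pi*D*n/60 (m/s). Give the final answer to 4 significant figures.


v = pi * 0.9670 * 35.3580 / 60
v = 1.790 m/s


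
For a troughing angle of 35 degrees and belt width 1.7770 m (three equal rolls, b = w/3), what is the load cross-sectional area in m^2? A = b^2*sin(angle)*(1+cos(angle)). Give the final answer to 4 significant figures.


b = 1.7770/3 = 0.592333 m
A = 0.592333^2 * sin(35 deg) * (1 + cos(35 deg))
A = 0.3661 m^2


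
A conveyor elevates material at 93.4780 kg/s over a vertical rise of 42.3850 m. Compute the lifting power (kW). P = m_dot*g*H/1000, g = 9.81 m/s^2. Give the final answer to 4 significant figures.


P = 93.4780 * 9.81 * 42.3850 / 1000
P = 38.87 kW


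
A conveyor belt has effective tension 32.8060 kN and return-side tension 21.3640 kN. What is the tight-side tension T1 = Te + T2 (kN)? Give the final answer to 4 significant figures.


T1 = Te + T2 = 32.8060 + 21.3640
T1 = 54.17 kN


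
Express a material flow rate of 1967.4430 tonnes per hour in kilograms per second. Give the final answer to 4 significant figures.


m_dot = 1967.4430 * 1000 / 3600
m_dot = 546.5 kg/s


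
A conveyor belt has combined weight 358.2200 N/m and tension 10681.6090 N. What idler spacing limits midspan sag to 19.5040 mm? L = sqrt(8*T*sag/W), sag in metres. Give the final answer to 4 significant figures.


sag = 19.5040/1000 = 0.019504 m
L = sqrt(8 * 10681.6090 * 0.019504 / 358.2200)
L = 2.157 m


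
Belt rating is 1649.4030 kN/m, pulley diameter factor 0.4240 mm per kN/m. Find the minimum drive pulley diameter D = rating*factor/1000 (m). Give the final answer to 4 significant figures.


D = 1649.4030 * 0.4240 / 1000
D = 0.6993 m


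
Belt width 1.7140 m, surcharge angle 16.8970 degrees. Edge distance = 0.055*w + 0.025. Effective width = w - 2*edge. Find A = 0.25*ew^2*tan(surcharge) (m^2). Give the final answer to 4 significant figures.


edge = 0.055*1.7140 + 0.025 = 0.11927 m
ew = 1.7140 - 2*0.11927 = 1.47546 m
A = 0.25 * 1.47546^2 * tan(16.8970 deg)
A = 0.1653 m^2


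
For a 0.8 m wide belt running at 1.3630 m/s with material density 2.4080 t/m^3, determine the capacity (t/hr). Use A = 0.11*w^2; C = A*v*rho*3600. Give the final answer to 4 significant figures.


A = 0.11 * 0.8^2 = 0.0704 m^2
C = 0.0704 * 1.3630 * 2.4080 * 3600
C = 831.8 t/hr


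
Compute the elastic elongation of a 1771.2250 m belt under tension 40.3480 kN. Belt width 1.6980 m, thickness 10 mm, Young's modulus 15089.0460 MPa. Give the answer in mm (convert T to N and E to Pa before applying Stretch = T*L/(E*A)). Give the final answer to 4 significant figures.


A = 1.6980 * 0.01 = 0.01698 m^2
Stretch = 40.3480*1000 * 1771.2250 / (15089.0460e6 * 0.01698) * 1000
Stretch = 278.9 mm


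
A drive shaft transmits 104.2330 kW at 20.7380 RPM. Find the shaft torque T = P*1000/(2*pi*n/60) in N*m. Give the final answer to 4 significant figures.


omega = 2*pi*20.7380/60 = 2.17168 rad/s
T = 104.2330*1000 / 2.17168
T = 48000 N*m


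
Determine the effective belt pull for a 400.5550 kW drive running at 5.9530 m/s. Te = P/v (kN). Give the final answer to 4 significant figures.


Te = P / v = 400.5550 / 5.9530
Te = 67.29 kN


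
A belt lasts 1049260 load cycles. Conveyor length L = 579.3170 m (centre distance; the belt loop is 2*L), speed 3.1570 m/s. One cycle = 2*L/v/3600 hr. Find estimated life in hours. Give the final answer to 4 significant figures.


cycle_time = 2 * 579.3170 / 3.1570 / 3600 = 0.101946 hr
life = 1049260 * 0.101946 = 107000 hours


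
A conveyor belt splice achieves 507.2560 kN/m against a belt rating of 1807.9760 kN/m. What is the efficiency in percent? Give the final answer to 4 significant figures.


Eff = 507.2560 / 1807.9760 * 100
Eff = 28.06 %


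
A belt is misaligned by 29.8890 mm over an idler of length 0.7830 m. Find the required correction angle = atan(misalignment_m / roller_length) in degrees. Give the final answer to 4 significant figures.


misalign_m = 29.8890 / 1000 = 0.029889 m
angle = atan(0.029889 / 0.7830)
angle = 2.186 deg


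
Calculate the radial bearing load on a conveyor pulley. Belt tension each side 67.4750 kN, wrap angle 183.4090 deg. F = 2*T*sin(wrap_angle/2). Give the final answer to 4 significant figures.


F = 2 * 67.4750 * sin(183.4090/2 deg)
F = 134.9 kN


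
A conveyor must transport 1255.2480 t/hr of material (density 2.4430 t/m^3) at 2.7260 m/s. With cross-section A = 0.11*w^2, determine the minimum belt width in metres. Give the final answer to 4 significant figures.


A_req = 1255.2480 / (2.7260 * 2.4430 * 3600) = 0.0523574 m^2
w = sqrt(0.0523574 / 0.11)
w = 0.6899 m


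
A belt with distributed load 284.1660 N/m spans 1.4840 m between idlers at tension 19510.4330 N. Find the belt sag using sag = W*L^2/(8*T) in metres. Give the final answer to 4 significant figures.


sag = 284.1660 * 1.4840^2 / (8 * 19510.4330)
sag = 0.004009 m


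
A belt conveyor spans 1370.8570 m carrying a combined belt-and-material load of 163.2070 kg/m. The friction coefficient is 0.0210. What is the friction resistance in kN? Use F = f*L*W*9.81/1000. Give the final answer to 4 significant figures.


F = 0.0210 * 1370.8570 * 163.2070 * 9.81 / 1000
F = 46.09 kN


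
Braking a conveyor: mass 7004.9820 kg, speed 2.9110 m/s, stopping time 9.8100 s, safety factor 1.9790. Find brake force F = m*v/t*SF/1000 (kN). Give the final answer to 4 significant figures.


F = 7004.9820 * 2.9110 / 9.8100 * 1.9790 / 1000
F = 4.114 kN


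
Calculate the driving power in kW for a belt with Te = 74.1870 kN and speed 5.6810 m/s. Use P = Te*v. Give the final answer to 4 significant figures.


P = Te * v = 74.1870 * 5.6810
P = 421.5 kW


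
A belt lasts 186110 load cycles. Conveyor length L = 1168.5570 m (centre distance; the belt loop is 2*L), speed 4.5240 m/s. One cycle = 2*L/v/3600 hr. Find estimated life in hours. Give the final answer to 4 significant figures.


cycle_time = 2 * 1168.5570 / 4.5240 / 3600 = 0.143501 hr
life = 186110 * 0.143501 = 26710 hours


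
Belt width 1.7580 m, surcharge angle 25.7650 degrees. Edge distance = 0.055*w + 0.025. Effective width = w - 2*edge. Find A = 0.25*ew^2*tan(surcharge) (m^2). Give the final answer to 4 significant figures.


edge = 0.055*1.7580 + 0.025 = 0.12169 m
ew = 1.7580 - 2*0.12169 = 1.51462 m
A = 0.25 * 1.51462^2 * tan(25.7650 deg)
A = 0.2768 m^2


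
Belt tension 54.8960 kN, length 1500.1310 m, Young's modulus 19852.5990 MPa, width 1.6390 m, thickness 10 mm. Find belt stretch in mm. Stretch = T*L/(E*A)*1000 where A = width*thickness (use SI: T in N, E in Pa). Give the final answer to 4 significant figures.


A = 1.6390 * 0.01 = 0.01639 m^2
Stretch = 54.8960*1000 * 1500.1310 / (19852.5990e6 * 0.01639) * 1000
Stretch = 253.1 mm


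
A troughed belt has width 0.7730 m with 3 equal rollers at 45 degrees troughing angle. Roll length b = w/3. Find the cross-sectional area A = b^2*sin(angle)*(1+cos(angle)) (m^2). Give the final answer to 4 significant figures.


b = 0.7730/3 = 0.257667 m
A = 0.257667^2 * sin(45 deg) * (1 + cos(45 deg))
A = 0.08014 m^2


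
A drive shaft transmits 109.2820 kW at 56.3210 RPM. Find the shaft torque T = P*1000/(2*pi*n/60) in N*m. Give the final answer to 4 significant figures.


omega = 2*pi*56.3210/60 = 5.89792 rad/s
T = 109.2820*1000 / 5.89792
T = 18530 N*m


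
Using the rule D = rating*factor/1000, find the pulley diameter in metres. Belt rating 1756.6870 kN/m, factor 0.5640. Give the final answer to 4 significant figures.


D = 1756.6870 * 0.5640 / 1000
D = 0.9908 m


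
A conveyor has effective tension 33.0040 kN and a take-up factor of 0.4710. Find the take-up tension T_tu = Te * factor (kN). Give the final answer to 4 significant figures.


T_tu = 33.0040 * 0.4710
T_tu = 15.54 kN


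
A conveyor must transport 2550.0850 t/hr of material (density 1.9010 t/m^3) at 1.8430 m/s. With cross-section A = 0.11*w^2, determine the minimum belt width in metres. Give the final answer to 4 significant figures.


A_req = 2550.0850 / (1.8430 * 1.9010 * 3600) = 0.202183 m^2
w = sqrt(0.202183 / 0.11)
w = 1.356 m


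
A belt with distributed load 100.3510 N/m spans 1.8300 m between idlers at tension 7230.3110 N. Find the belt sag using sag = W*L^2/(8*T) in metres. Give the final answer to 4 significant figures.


sag = 100.3510 * 1.8300^2 / (8 * 7230.3110)
sag = 0.005810 m


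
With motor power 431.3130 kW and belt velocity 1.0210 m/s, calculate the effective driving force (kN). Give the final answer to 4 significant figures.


Te = P / v = 431.3130 / 1.0210
Te = 422.4 kN


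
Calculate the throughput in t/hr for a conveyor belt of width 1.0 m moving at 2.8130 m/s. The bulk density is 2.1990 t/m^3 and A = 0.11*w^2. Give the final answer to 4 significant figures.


A = 0.11 * 1.0^2 = 0.11 m^2
C = 0.11 * 2.8130 * 2.1990 * 3600
C = 2450 t/hr


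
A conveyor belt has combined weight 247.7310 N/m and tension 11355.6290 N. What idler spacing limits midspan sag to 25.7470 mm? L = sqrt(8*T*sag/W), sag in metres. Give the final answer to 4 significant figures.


sag = 25.7470/1000 = 0.025747 m
L = sqrt(8 * 11355.6290 * 0.025747 / 247.7310)
L = 3.073 m


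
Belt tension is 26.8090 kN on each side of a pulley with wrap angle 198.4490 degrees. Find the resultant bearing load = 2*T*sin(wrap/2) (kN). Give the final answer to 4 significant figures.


F = 2 * 26.8090 * sin(198.4490/2 deg)
F = 52.92 kN


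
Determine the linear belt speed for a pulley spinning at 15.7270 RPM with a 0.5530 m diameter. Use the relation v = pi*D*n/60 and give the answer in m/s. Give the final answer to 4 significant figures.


v = pi * 0.5530 * 15.7270 / 60
v = 0.4554 m/s


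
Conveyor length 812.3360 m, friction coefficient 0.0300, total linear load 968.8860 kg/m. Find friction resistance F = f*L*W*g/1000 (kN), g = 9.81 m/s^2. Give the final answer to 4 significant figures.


F = 0.0300 * 812.3360 * 968.8860 * 9.81 / 1000
F = 231.6 kN


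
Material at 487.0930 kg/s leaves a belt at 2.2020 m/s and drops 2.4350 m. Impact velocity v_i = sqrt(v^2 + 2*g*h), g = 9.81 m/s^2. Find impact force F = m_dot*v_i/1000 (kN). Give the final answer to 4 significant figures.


v_i = sqrt(2.2020^2 + 2*9.81*2.4350) = 7.25421 m/s
F = 487.0930 * 7.25421 / 1000
F = 3.533 kN


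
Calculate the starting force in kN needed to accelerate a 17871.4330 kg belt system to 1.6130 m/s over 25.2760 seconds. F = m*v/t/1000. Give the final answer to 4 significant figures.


F = 17871.4330 * 1.6130 / 25.2760 / 1000
F = 1.140 kN


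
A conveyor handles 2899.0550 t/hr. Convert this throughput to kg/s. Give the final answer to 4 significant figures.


m_dot = 2899.0550 * 1000 / 3600
m_dot = 805.3 kg/s


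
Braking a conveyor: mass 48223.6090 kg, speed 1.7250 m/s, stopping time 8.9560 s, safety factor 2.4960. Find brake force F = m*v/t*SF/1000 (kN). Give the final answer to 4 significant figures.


F = 48223.6090 * 1.7250 / 8.9560 * 2.4960 / 1000
F = 23.18 kN


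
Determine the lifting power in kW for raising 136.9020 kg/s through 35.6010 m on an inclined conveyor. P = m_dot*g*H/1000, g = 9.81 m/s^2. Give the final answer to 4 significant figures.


P = 136.9020 * 9.81 * 35.6010 / 1000
P = 47.81 kW


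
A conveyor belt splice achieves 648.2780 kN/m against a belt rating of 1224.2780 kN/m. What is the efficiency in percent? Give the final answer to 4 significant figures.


Eff = 648.2780 / 1224.2780 * 100
Eff = 52.95 %


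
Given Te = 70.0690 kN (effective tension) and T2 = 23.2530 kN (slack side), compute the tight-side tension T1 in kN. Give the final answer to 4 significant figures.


T1 = Te + T2 = 70.0690 + 23.2530
T1 = 93.32 kN


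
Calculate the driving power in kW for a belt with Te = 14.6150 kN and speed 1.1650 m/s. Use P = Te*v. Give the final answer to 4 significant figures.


P = Te * v = 14.6150 * 1.1650
P = 17.03 kW


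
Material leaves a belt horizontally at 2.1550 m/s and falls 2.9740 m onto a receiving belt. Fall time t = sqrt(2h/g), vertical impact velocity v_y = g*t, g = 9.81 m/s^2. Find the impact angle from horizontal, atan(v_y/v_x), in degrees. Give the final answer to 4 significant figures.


t = sqrt(2*2.9740/9.81) = 0.778666 s
v_y = 9.81 * 0.778666 = 7.63871 m/s
angle = atan(7.63871 / 2.1550) = 74.25 deg


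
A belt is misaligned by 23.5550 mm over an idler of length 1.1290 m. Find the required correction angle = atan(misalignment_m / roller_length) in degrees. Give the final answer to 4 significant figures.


misalign_m = 23.5550 / 1000 = 0.023555 m
angle = atan(0.023555 / 1.1290)
angle = 1.195 deg


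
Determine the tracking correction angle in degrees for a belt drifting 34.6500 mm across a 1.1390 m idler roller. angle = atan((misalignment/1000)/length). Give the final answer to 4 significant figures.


misalign_m = 34.6500 / 1000 = 0.034650 m
angle = atan(0.034650 / 1.1390)
angle = 1.742 deg


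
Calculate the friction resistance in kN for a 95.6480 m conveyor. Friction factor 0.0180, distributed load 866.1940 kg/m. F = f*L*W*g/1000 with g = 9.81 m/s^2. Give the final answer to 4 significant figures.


F = 0.0180 * 95.6480 * 866.1940 * 9.81 / 1000
F = 14.63 kN


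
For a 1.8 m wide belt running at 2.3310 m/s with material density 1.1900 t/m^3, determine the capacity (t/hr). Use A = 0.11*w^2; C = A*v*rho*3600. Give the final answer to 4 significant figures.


A = 0.11 * 1.8^2 = 0.3564 m^2
C = 0.3564 * 2.3310 * 1.1900 * 3600
C = 3559 t/hr


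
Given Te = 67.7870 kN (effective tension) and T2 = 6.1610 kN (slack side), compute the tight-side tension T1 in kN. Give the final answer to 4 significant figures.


T1 = Te + T2 = 67.7870 + 6.1610
T1 = 73.95 kN


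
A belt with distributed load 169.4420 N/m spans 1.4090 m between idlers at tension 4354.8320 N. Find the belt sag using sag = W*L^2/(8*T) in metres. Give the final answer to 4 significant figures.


sag = 169.4420 * 1.4090^2 / (8 * 4354.8320)
sag = 0.009656 m


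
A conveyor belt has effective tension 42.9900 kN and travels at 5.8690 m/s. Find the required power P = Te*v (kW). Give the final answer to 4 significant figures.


P = Te * v = 42.9900 * 5.8690
P = 252.3 kW


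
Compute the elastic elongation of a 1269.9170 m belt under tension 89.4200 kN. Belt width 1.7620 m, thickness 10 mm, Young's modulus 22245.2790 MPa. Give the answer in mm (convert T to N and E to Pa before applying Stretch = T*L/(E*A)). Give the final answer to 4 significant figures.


A = 1.7620 * 0.01 = 0.01762 m^2
Stretch = 89.4200*1000 * 1269.9170 / (22245.2790e6 * 0.01762) * 1000
Stretch = 289.7 mm


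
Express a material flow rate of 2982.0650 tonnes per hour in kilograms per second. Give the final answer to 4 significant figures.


m_dot = 2982.0650 * 1000 / 3600
m_dot = 828.4 kg/s


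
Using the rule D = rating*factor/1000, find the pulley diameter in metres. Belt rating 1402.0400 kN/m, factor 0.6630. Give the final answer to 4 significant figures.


D = 1402.0400 * 0.6630 / 1000
D = 0.9296 m


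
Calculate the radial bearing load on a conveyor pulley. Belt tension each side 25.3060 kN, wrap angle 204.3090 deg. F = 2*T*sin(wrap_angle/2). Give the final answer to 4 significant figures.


F = 2 * 25.3060 * sin(204.3090/2 deg)
F = 49.48 kN


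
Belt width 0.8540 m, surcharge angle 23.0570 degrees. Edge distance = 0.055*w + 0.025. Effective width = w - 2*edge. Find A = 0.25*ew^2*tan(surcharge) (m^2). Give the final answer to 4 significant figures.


edge = 0.055*0.8540 + 0.025 = 0.07197 m
ew = 0.8540 - 2*0.07197 = 0.71006 m
A = 0.25 * 0.71006^2 * tan(23.0570 deg)
A = 0.05365 m^2


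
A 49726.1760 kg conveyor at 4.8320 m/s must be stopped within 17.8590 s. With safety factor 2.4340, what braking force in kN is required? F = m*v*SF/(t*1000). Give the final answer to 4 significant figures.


F = 49726.1760 * 4.8320 / 17.8590 * 2.4340 / 1000
F = 32.75 kN


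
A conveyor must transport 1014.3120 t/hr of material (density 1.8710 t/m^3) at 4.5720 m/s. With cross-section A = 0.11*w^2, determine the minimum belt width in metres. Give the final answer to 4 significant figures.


A_req = 1014.3120 / (4.5720 * 1.8710 * 3600) = 0.0329374 m^2
w = sqrt(0.0329374 / 0.11)
w = 0.5472 m


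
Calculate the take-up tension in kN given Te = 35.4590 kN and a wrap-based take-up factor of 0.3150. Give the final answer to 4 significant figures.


T_tu = 35.4590 * 0.3150
T_tu = 11.17 kN


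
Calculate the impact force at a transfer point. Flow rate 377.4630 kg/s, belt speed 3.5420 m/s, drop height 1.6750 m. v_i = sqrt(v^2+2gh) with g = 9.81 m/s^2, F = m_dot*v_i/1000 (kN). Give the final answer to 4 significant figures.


v_i = sqrt(3.5420^2 + 2*9.81*1.6750) = 6.73864 m/s
F = 377.4630 * 6.73864 / 1000
F = 2.544 kN


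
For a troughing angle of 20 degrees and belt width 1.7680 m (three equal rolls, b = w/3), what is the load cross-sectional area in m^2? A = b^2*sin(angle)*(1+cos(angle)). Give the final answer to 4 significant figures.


b = 1.7680/3 = 0.589333 m
A = 0.589333^2 * sin(20 deg) * (1 + cos(20 deg))
A = 0.2304 m^2


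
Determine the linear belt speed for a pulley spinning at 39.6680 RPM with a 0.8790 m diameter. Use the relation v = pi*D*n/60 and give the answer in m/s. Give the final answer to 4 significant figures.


v = pi * 0.8790 * 39.6680 / 60
v = 1.826 m/s


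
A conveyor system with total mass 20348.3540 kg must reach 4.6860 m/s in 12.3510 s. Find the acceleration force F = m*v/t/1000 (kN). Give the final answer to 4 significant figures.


F = 20348.3540 * 4.6860 / 12.3510 / 1000
F = 7.720 kN


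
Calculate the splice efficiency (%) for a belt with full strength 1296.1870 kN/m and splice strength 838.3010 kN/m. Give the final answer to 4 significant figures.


Eff = 838.3010 / 1296.1870 * 100
Eff = 64.67 %


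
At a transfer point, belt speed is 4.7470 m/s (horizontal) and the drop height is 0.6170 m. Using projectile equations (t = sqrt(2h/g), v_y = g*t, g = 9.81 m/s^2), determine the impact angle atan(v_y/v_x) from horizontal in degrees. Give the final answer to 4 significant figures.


t = sqrt(2*0.6170/9.81) = 0.354669 s
v_y = 9.81 * 0.354669 = 3.4793 m/s
angle = atan(3.4793 / 4.7470) = 36.24 deg


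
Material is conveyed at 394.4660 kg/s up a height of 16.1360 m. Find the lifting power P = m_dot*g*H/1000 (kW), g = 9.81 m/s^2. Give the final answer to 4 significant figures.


P = 394.4660 * 9.81 * 16.1360 / 1000
P = 62.44 kW


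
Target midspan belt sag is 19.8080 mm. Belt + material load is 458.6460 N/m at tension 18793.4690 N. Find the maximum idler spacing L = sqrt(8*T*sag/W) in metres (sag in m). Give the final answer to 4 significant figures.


sag = 19.8080/1000 = 0.019808 m
L = sqrt(8 * 18793.4690 * 0.019808 / 458.6460)
L = 2.548 m


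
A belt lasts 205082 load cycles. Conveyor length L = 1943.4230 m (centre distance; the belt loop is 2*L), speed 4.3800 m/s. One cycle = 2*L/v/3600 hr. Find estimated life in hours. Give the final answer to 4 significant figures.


cycle_time = 2 * 1943.4230 / 4.3800 / 3600 = 0.246502 hr
life = 205082 * 0.246502 = 50550 hours


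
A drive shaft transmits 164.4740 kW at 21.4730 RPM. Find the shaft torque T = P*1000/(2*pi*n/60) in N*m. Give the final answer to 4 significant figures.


omega = 2*pi*21.4730/60 = 2.24865 rad/s
T = 164.4740*1000 / 2.24865
T = 73140 N*m


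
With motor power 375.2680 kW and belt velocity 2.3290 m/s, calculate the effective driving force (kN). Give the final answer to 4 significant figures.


Te = P / v = 375.2680 / 2.3290
Te = 161.1 kN


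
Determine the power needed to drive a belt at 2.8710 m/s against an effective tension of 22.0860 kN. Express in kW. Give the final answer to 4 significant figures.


P = Te * v = 22.0860 * 2.8710
P = 63.41 kW


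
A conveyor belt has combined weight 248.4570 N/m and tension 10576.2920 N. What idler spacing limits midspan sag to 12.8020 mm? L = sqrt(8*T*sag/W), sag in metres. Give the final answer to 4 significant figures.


sag = 12.8020/1000 = 0.012802 m
L = sqrt(8 * 10576.2920 * 0.012802 / 248.4570)
L = 2.088 m


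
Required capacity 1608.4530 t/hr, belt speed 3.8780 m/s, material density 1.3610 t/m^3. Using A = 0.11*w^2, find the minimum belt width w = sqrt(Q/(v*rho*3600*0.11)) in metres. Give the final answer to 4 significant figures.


A_req = 1608.4530 / (3.8780 * 1.3610 * 3600) = 0.0846525 m^2
w = sqrt(0.0846525 / 0.11)
w = 0.8773 m


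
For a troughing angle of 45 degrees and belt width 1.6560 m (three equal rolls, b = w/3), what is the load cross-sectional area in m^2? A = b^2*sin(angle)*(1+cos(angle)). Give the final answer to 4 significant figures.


b = 1.6560/3 = 0.552 m
A = 0.552^2 * sin(45 deg) * (1 + cos(45 deg))
A = 0.3678 m^2


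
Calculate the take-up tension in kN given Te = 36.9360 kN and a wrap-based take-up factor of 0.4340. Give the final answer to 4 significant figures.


T_tu = 36.9360 * 0.4340
T_tu = 16.03 kN


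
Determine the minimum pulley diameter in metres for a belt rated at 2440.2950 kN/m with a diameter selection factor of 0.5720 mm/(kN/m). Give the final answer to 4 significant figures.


D = 2440.2950 * 0.5720 / 1000
D = 1.396 m


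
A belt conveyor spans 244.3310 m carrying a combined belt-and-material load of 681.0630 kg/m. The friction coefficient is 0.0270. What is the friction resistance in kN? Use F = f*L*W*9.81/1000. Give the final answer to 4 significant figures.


F = 0.0270 * 244.3310 * 681.0630 * 9.81 / 1000
F = 44.08 kN


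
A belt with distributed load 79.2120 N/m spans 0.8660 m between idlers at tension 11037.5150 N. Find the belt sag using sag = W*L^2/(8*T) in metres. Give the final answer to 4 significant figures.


sag = 79.2120 * 0.8660^2 / (8 * 11037.5150)
sag = 0.0006728 m


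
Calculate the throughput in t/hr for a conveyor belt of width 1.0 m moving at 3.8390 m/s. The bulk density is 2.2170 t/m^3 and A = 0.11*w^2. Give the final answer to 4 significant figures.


A = 0.11 * 1.0^2 = 0.11 m^2
C = 0.11 * 3.8390 * 2.2170 * 3600
C = 3370 t/hr


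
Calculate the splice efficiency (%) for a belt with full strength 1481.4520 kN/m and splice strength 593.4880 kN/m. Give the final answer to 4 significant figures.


Eff = 593.4880 / 1481.4520 * 100
Eff = 40.06 %


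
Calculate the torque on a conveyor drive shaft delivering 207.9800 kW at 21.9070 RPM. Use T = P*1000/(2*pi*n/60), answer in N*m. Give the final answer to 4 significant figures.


omega = 2*pi*21.9070/60 = 2.2941 rad/s
T = 207.9800*1000 / 2.2941
T = 90660 N*m


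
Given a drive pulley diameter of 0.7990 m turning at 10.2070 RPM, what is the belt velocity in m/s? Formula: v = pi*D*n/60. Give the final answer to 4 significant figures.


v = pi * 0.7990 * 10.2070 / 60
v = 0.4270 m/s


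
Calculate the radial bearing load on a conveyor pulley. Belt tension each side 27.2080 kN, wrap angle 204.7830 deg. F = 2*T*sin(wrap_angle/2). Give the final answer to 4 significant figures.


F = 2 * 27.2080 * sin(204.7830/2 deg)
F = 53.15 kN


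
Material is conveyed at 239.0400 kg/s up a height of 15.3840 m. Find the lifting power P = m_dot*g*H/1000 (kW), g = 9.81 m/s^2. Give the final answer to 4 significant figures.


P = 239.0400 * 9.81 * 15.3840 / 1000
P = 36.08 kW


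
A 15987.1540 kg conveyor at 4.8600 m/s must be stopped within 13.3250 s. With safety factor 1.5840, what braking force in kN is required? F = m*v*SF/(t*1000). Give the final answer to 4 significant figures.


F = 15987.1540 * 4.8600 / 13.3250 * 1.5840 / 1000
F = 9.236 kN


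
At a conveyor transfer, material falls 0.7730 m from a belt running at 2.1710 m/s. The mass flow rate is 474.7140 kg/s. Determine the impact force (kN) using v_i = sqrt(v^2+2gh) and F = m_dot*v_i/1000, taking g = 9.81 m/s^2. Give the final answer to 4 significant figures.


v_i = sqrt(2.1710^2 + 2*9.81*0.7730) = 4.45864 m/s
F = 474.7140 * 4.45864 / 1000
F = 2.117 kN


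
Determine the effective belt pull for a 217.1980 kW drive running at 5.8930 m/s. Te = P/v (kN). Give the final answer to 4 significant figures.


Te = P / v = 217.1980 / 5.8930
Te = 36.86 kN


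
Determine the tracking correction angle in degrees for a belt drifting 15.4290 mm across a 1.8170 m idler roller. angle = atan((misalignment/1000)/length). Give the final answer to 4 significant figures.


misalign_m = 15.4290 / 1000 = 0.015429 m
angle = atan(0.015429 / 1.8170)
angle = 0.4865 deg


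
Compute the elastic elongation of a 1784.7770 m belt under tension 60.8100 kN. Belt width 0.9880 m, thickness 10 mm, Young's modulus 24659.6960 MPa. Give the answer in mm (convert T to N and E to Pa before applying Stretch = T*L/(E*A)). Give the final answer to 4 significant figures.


A = 0.9880 * 0.01 = 0.00988 m^2
Stretch = 60.8100*1000 * 1784.7770 / (24659.6960e6 * 0.00988) * 1000
Stretch = 445.5 mm


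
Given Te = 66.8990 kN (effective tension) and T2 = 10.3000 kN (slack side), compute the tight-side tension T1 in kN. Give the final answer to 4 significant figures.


T1 = Te + T2 = 66.8990 + 10.3000
T1 = 77.20 kN


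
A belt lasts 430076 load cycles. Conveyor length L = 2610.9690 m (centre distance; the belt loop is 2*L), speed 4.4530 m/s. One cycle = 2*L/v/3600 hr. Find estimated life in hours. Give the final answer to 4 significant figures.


cycle_time = 2 * 2610.9690 / 4.4530 / 3600 = 0.325744 hr
life = 430076 * 0.325744 = 140100 hours


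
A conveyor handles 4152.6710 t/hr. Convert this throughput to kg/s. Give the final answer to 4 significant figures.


m_dot = 4152.6710 * 1000 / 3600
m_dot = 1154 kg/s


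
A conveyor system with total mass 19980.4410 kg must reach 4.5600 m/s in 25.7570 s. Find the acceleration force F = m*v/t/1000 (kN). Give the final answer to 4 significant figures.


F = 19980.4410 * 4.5600 / 25.7570 / 1000
F = 3.537 kN


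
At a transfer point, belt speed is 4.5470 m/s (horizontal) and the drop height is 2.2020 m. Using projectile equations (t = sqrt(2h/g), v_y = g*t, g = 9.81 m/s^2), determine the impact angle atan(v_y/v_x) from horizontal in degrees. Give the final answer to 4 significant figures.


t = sqrt(2*2.2020/9.81) = 0.670022 s
v_y = 9.81 * 0.670022 = 6.57292 m/s
angle = atan(6.57292 / 4.5470) = 55.33 deg


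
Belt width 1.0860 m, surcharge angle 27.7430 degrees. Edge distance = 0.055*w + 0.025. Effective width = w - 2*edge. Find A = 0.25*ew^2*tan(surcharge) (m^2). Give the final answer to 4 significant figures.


edge = 0.055*1.0860 + 0.025 = 0.08473 m
ew = 1.0860 - 2*0.08473 = 0.91654 m
A = 0.25 * 0.91654^2 * tan(27.7430 deg)
A = 0.1105 m^2


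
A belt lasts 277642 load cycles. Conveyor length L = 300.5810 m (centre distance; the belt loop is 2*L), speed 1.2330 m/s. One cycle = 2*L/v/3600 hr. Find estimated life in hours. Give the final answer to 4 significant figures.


cycle_time = 2 * 300.5810 / 1.2330 / 3600 = 0.135433 hr
life = 277642 * 0.135433 = 37600 hours


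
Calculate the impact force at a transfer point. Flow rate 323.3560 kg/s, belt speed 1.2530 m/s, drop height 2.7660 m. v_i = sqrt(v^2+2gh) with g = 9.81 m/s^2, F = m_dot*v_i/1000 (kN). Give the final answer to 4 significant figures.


v_i = sqrt(1.2530^2 + 2*9.81*2.7660) = 7.47255 m/s
F = 323.3560 * 7.47255 / 1000
F = 2.416 kN


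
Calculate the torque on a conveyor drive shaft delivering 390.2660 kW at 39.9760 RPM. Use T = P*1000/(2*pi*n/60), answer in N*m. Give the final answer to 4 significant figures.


omega = 2*pi*39.9760/60 = 4.18628 rad/s
T = 390.2660*1000 / 4.18628
T = 93230 N*m


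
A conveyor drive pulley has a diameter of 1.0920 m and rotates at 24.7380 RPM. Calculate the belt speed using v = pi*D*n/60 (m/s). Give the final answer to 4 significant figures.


v = pi * 1.0920 * 24.7380 / 60
v = 1.414 m/s


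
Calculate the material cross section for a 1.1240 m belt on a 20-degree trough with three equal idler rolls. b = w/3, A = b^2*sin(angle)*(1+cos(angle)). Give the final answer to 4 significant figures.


b = 1.1240/3 = 0.374667 m
A = 0.374667^2 * sin(20 deg) * (1 + cos(20 deg))
A = 0.09313 m^2


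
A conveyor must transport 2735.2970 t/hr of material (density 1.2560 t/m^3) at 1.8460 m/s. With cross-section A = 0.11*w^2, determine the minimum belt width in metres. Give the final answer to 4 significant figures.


A_req = 2735.2970 / (1.8460 * 1.2560 * 3600) = 0.327703 m^2
w = sqrt(0.327703 / 0.11)
w = 1.726 m


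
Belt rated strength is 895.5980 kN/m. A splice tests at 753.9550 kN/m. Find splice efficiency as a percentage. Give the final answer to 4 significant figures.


Eff = 753.9550 / 895.5980 * 100
Eff = 84.18 %


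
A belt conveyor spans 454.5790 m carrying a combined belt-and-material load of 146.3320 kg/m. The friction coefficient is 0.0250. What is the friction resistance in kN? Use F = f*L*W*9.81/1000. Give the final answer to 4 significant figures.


F = 0.0250 * 454.5790 * 146.3320 * 9.81 / 1000
F = 16.31 kN


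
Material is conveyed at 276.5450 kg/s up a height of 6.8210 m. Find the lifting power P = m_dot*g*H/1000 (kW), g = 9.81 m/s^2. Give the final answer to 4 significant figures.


P = 276.5450 * 9.81 * 6.8210 / 1000
P = 18.50 kW


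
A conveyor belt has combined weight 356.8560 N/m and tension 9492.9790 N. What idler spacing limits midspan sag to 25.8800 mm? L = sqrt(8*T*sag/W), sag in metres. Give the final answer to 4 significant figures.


sag = 25.8800/1000 = 0.025880 m
L = sqrt(8 * 9492.9790 * 0.025880 / 356.8560)
L = 2.347 m


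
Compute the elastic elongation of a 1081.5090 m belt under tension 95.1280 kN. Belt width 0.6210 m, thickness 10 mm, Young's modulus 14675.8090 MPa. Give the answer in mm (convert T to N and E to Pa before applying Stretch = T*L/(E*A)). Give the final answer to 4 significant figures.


A = 0.6210 * 0.01 = 0.00621 m^2
Stretch = 95.1280*1000 * 1081.5090 / (14675.8090e6 * 0.00621) * 1000
Stretch = 1129 mm


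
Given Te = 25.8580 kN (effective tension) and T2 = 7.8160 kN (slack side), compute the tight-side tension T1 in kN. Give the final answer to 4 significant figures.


T1 = Te + T2 = 25.8580 + 7.8160
T1 = 33.67 kN


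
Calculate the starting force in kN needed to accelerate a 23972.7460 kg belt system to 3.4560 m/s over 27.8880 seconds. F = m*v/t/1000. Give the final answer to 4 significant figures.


F = 23972.7460 * 3.4560 / 27.8880 / 1000
F = 2.971 kN


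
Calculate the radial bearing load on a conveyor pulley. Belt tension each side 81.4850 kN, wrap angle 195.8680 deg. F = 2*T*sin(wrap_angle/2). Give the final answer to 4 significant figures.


F = 2 * 81.4850 * sin(195.8680/2 deg)
F = 161.4 kN


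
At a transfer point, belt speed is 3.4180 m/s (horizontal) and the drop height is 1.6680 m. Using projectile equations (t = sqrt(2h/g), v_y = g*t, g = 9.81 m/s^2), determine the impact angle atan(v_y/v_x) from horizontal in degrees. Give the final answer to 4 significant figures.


t = sqrt(2*1.6680/9.81) = 0.583148 s
v_y = 9.81 * 0.583148 = 5.72068 m/s
angle = atan(5.72068 / 3.4180) = 59.14 deg


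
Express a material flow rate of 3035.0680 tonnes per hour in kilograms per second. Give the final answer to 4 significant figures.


m_dot = 3035.0680 * 1000 / 3600
m_dot = 843.1 kg/s


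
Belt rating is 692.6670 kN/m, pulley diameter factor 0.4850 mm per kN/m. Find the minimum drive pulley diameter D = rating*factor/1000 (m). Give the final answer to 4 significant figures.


D = 692.6670 * 0.4850 / 1000
D = 0.3359 m


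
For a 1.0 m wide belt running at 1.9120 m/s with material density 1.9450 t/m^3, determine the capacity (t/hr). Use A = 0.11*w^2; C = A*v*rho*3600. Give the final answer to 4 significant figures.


A = 0.11 * 1.0^2 = 0.11 m^2
C = 0.11 * 1.9120 * 1.9450 * 3600
C = 1473 t/hr


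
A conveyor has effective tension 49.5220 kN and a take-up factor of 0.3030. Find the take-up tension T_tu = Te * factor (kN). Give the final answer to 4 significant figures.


T_tu = 49.5220 * 0.3030
T_tu = 15.01 kN


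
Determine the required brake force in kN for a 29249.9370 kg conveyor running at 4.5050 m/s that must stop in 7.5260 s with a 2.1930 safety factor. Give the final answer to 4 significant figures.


F = 29249.9370 * 4.5050 / 7.5260 * 2.1930 / 1000
F = 38.40 kN


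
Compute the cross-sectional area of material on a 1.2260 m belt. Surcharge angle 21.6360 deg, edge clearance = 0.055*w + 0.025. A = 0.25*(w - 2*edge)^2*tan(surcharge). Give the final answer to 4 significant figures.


edge = 0.055*1.2260 + 0.025 = 0.09243 m
ew = 1.2260 - 2*0.09243 = 1.04114 m
A = 0.25 * 1.04114^2 * tan(21.6360 deg)
A = 0.1075 m^2


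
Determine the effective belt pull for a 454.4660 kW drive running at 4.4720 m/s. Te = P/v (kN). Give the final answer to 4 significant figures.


Te = P / v = 454.4660 / 4.4720
Te = 101.6 kN


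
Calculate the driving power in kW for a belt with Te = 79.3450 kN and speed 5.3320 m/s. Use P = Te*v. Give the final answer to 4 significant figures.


P = Te * v = 79.3450 * 5.3320
P = 423.1 kW


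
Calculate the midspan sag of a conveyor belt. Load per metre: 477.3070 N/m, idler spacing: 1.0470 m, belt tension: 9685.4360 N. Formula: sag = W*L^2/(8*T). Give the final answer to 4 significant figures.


sag = 477.3070 * 1.0470^2 / (8 * 9685.4360)
sag = 0.006753 m


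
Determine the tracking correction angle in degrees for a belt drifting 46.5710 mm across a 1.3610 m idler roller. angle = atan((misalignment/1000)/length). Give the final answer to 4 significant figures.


misalign_m = 46.5710 / 1000 = 0.046571 m
angle = atan(0.046571 / 1.3610)
angle = 1.960 deg


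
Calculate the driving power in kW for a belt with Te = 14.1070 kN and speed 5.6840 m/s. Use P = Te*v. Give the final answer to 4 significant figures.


P = Te * v = 14.1070 * 5.6840
P = 80.18 kW


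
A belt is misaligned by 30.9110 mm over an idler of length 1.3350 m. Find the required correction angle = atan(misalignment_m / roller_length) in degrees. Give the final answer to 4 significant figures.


misalign_m = 30.9110 / 1000 = 0.030911 m
angle = atan(0.030911 / 1.3350)
angle = 1.326 deg


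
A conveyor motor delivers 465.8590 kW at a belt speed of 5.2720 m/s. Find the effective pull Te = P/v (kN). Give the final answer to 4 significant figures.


Te = P / v = 465.8590 / 5.2720
Te = 88.36 kN


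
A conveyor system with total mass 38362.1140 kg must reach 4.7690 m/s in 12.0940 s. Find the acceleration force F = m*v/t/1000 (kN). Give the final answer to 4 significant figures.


F = 38362.1140 * 4.7690 / 12.0940 / 1000
F = 15.13 kN


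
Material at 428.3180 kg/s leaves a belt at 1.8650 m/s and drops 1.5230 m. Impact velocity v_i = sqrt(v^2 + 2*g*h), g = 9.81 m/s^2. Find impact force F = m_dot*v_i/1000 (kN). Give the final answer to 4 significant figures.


v_i = sqrt(1.8650^2 + 2*9.81*1.5230) = 5.77577 m/s
F = 428.3180 * 5.77577 / 1000
F = 2.474 kN


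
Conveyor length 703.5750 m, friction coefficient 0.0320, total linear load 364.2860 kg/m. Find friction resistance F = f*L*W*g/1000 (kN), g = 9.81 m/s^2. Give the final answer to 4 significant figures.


F = 0.0320 * 703.5750 * 364.2860 * 9.81 / 1000
F = 80.46 kN


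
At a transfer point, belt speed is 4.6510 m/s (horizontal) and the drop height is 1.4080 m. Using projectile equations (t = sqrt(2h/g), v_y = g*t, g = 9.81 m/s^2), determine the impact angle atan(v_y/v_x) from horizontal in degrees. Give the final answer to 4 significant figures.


t = sqrt(2*1.4080/9.81) = 0.535774 s
v_y = 9.81 * 0.535774 = 5.25594 m/s
angle = atan(5.25594 / 4.6510) = 48.49 deg


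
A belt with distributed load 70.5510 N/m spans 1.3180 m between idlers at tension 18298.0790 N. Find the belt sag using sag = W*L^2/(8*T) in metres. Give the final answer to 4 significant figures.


sag = 70.5510 * 1.3180^2 / (8 * 18298.0790)
sag = 0.0008372 m


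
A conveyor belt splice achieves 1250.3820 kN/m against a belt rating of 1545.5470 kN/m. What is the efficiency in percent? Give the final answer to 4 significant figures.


Eff = 1250.3820 / 1545.5470 * 100
Eff = 80.90 %


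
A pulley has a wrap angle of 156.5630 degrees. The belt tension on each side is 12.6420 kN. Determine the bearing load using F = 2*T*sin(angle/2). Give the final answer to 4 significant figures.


F = 2 * 12.6420 * sin(156.5630/2 deg)
F = 24.76 kN


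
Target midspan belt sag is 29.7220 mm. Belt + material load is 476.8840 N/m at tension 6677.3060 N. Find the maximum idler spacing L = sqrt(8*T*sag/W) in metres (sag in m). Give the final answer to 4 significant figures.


sag = 29.7220/1000 = 0.029722 m
L = sqrt(8 * 6677.3060 * 0.029722 / 476.8840)
L = 1.825 m


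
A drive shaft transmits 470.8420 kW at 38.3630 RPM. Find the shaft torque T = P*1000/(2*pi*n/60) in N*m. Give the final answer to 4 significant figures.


omega = 2*pi*38.3630/60 = 4.01736 rad/s
T = 470.8420*1000 / 4.01736
T = 117200 N*m


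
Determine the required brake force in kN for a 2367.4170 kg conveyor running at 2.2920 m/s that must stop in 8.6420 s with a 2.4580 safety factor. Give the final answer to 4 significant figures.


F = 2367.4170 * 2.2920 / 8.6420 * 2.4580 / 1000
F = 1.543 kN


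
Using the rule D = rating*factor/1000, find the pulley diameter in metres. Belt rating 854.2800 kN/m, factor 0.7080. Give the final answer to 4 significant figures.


D = 854.2800 * 0.7080 / 1000
D = 0.6048 m


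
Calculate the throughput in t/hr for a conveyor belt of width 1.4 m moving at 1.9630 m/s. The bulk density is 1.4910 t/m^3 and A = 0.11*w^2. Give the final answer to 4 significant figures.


A = 0.11 * 1.4^2 = 0.2156 m^2
C = 0.2156 * 1.9630 * 1.4910 * 3600
C = 2272 t/hr


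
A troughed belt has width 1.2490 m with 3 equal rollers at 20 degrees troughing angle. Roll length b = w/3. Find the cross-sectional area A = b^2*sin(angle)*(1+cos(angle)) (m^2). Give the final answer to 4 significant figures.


b = 1.2490/3 = 0.416333 m
A = 0.416333^2 * sin(20 deg) * (1 + cos(20 deg))
A = 0.1150 m^2


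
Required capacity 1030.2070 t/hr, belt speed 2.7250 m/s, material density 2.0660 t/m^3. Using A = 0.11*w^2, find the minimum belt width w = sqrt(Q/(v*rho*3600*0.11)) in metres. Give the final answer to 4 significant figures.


A_req = 1030.2070 / (2.7250 * 2.0660 * 3600) = 0.0508306 m^2
w = sqrt(0.0508306 / 0.11)
w = 0.6798 m


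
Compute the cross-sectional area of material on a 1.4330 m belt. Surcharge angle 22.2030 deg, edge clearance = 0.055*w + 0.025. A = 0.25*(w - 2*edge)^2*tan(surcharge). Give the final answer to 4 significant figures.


edge = 0.055*1.4330 + 0.025 = 0.103815 m
ew = 1.4330 - 2*0.103815 = 1.22537 m
A = 0.25 * 1.22537^2 * tan(22.2030 deg)
A = 0.1532 m^2
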